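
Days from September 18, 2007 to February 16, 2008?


151 days

From September 18, 2007 to February 16, 2008
Rest of September 2007: 30 - 18 = 12
Full months: October 31, November 30, December 31, January 31
Days into February 2008: 16
Total = 12 + 31 + 30 + 31 + 31 + 16 = 151 days


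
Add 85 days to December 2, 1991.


Start: December 2, 1991
Add 85 days
December 2 → January 1: 31 - 2 + 1 = 30 days (85 - 30 = 55 left)
January 1 → February 1: 31 - 1 + 1 = 31 days (55 - 31 = 24 left)
February 1 + 24 = February 25, 1992

February 25, 1992


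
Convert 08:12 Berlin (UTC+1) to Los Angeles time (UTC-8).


23:12 (previous day)

Time difference = UTC-8 - UTC+1 = -9 hours
New hour = (8 -9) mod 24
= -1 mod 24 = 23
Minutes unchanged → 23:12; -1 < 0 → previous day


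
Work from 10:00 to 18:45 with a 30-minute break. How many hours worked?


Total time = (18×60+45) - (10×60+0)
= 1125 - 600 = 525 min
Minus break: 525 - 30 = 495 min
= 8h 15m

8h 15m (495 minutes)


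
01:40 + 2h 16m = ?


03:56

Start: 100 minutes from midnight
Add: 136 minutes
Total: 236 minutes
Hours: 236 ÷ 60 = 3 remainder 56


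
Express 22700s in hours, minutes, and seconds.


Hours: 22700 ÷ 3600 = 6 remainder 1100
Minutes: 1100 ÷ 60 = 18 remainder 20
Seconds: 20

6h 18m 20s


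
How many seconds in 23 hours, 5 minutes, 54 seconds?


83154 seconds

Hours: 23 × 3600 = 82800
Minutes: 5 × 60 = 300
Seconds: 54
Total = 82800 + 300 + 54 = 83154


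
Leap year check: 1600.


Yes

Rules: divisible by 4 AND (not by 100 OR by 400)
1600 ÷ 4 = 400 exactly → divisible by 4
1600 ÷ 100 = 16 exactly → divisible by 100
1600 ÷ 400 = 4 exactly → divisible by 400
Divisible by 400 → leap year


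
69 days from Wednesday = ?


Tuesday

Start: Wednesday (index 2)
(2 + 69) mod 7
= 71 mod 7
= 1
Index 1 → Tuesday


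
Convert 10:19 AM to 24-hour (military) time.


10:19

Input: 10:19 AM
AM hour stays: 10


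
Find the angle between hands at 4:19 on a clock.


Hour hand = 4×30 + 19×0.5 = 129.5°
Minute hand = 19×6 = 114°
Difference = |129.5 - 114| = 15.5°

15.5°


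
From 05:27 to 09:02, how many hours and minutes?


3h 35m

End time in minutes: 9×60 + 2 = 542
Start time in minutes: 5×60 + 27 = 327
Difference = 542 - 327 = 215 minutes
= 3 hours 35 minutes


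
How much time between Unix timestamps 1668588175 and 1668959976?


371801 seconds (103.3 hours / 4.30 days)

Difference = 1668959976 - 1668588175 = 371801 seconds
In hours: 371801 / 3600 ≈ 103.3
In days: 371801 / 86400 ≈ 4.30


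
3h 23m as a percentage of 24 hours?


0.1410 (14.10%)

Total minutes: 3×60 + 23 = 203
Day = 24×60 = 1440 minutes
Fraction = 203/1440 ≈ 0.1410
As a percentage: 203/1440 × 100 ≈ 14.10%


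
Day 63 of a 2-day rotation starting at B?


Shifts: A, B
Start: B (index 1)
Day 63: (1 + 63 - 1) mod 2
= 63 mod 2
= 1
Index 1 → shift B

Shift B


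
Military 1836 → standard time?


Hour: 18
18 - 12 = 6 → PM

6:36 PM


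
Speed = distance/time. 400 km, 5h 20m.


Distance: 400 km
Time: 5h 20m = 320 min = 320/60 = 16/3 hours
Speed = 400 ÷ (16/3) = 400 × 3 / 16 = 1200/16 = 75.0 km/h

75.0 km/h


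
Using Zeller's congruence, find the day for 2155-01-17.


Zeller's congruence:
q=17, m=13, k=54, j=21
h = (17 + ⌊13×14/5⌋ + 54 + ⌊54/4⌋ + ⌊21/4⌋ - 2×21) mod 7
= (17 + 36 + 54 + 13 + 5 - 42) mod 7
= 83 mod 7 = 6
h=6 → Friday

Friday


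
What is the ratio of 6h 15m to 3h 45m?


Duration 1: 375 minutes
Duration 2: 225 minutes
Ratio = 375:225
GCD = 75
Simplified = 5:3
As a decimal: 5/3 ≈ 1.67

5:3 (1.67)


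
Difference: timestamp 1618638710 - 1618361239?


277471 seconds (77.1 hours / 3.21 days)

Difference = 1618638710 - 1618361239 = 277471 seconds
In hours: 277471 / 3600 ≈ 77.1
In days: 277471 / 86400 ≈ 3.21


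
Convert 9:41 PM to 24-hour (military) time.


21:41

Input: 9:41 PM
PM: 9 + 12 = 21


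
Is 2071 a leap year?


No

Rules: divisible by 4 AND (not by 100 OR by 400)
2071 ÷ 4 = 517 remainder 3 → not divisible by 4
Not divisible by 4 → not a leap year


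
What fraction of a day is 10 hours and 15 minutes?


Total minutes: 10×60 + 15 = 615
Day = 24×60 = 1440 minutes
Fraction = 615/1440 ≈ 0.4271
As a percentage: 615/1440 × 100 ≈ 42.71%

0.4271 (42.71%)


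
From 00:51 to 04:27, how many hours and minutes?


End time in minutes: 4×60 + 27 = 267
Start time in minutes: 0×60 + 51 = 51
Difference = 267 - 51 = 216 minutes
= 3 hours 36 minutes

3h 36m


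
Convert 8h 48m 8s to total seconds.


Hours: 8 × 3600 = 28800
Minutes: 48 × 60 = 2880
Seconds: 8
Total = 28800 + 2880 + 8 = 31688

31688 seconds


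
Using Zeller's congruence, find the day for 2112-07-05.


Zeller's congruence:
q=5, m=7, k=12, j=21
h = (5 + ⌊13×8/5⌋ + 12 + ⌊12/4⌋ + ⌊21/4⌋ - 2×21) mod 7
= (5 + 20 + 12 + 3 + 5 - 42) mod 7
= 3 mod 7 = 3
h=3 → Tuesday

Tuesday


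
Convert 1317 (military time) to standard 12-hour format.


1:17 PM

Hour: 13
13 - 12 = 1 → PM


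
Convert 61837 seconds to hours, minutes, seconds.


17h 10m 37s

Hours: 61837 ÷ 3600 = 17 remainder 637
Minutes: 637 ÷ 60 = 10 remainder 37
Seconds: 37


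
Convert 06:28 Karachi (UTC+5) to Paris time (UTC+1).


Time difference = UTC+1 - UTC+5 = -4 hours
New hour = (6 -4) mod 24
= 2 mod 24 = 2
Minutes unchanged → 02:28

02:28


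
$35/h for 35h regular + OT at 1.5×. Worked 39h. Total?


Regular: 35h × $35 = $1225.00
Overtime: 39 - 35 = 4h
OT pay: 4h × $35 × 1.5 = $210.00
Total = $1225.00 + $210.00 = $1435.00

$1435.00


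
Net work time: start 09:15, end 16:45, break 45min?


Total time = (16×60+45) - (9×60+15)
= 1005 - 555 = 450 min
Minus break: 450 - 45 = 405 min
= 6h 45m

6h 45m (405 minutes)


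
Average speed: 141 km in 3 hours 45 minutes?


37.6 km/h

Distance: 141 km
Time: 3h 45m = 225 min = 225/60 = 15/4 hours
Speed = 141 ÷ (15/4) = 141 × 4 / 15 = 564/15 = 37.6 km/h


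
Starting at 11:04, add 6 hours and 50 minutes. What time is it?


17:54

Start: 664 minutes from midnight
Add: 410 minutes
Total: 1074 minutes
Hours: 1074 ÷ 60 = 17 remainder 54


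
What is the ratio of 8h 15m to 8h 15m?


Duration 1: 495 minutes
Duration 2: 495 minutes
Ratio = 495:495
GCD = 495
Simplified = 1:1
As a decimal: 1/1 = 1.00

1:1 (1.00)


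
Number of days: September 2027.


30 days

Month: September (month 9)
September has 30 days


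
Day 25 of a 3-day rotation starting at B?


Shift B

Shifts: A, B, C
Start: B (index 1)
Day 25: (1 + 25 - 1) mod 3
= 25 mod 3
= 1
Index 1 → shift B


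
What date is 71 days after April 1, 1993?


June 11, 1993

Start: April 1, 1993
Add 71 days
April 1 → May 1: 30 - 1 + 1 = 30 days (71 - 30 = 41 left)
May 1 → June 1: 31 - 1 + 1 = 31 days (41 - 31 = 10 left)
June 1 + 10 = June 11, 1993


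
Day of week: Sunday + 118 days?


Saturday

Start: Sunday (index 6)
(6 + 118) mod 7
= 124 mod 7
= 5
Index 5 → Saturday


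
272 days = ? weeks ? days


Weeks: 272 ÷ 7 = 38 remainder 6

38 weeks 6 days


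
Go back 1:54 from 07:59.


Start: 479 minutes from midnight
Subtract: 114 minutes
Remaining: 479 - 114 = 365
Hours: 6, Minutes: 5

06:05


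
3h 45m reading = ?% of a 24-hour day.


Time: 225 minutes
Day: 1440 minutes
Percentage = (225/1440) × 100 ≈ 15.6%

15.6%


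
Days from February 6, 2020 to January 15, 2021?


From February 6, 2020 to January 15, 2021
Rest of February 2020: 29 - 6 = 23
Full months: March 31, April 30, May 31, June 30, July 31, August 31, September 30, October 31, November 30, December 31
Days into January 2021: 15
Total = 23 + 31 + 30 + 31 + 30 + 31 + 31 + 30 + 31 + 30 + 31 + 15 = 344 days

344 days


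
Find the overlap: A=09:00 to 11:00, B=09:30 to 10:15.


45 minutes

Meeting A: 540-660 (in minutes from midnight)
Meeting B: 570-615
Overlap start = max(540, 570) = 570
Overlap end = min(660, 615) = 615
Overlap = max(0, 615 - 570) = 45 min


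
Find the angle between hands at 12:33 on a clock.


178.5°

Hour hand (12 ≡ 0 on the dial): 0×30 + 33×0.5 = 16.5°
Minute hand = 33×6 = 198°
Difference = |16.5 - 198| = 181.5°
Since > 180°: 360 - 181.5 = 178.5°


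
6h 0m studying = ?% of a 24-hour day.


25.0%

Time: 360 minutes
Day: 1440 minutes
Percentage = (360/1440) × 100 = 25.0%


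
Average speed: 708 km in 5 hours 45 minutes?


123.1 km/h

Distance: 708 km
Time: 5h 45m = 345 min = 345/60 = 23/4 hours
Speed = 708 ÷ (23/4) = 708 × 4 / 23 = 2832/23 ≈ 123.1 km/h


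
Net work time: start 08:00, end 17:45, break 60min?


Total time = (17×60+45) - (8×60+0)
= 1065 - 480 = 585 min
Minus break: 585 - 60 = 525 min
= 8h 45m

8h 45m (525 minutes)


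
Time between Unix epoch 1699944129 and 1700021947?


77818 seconds (21.6 hours / 0.90 days)

Difference = 1700021947 - 1699944129 = 77818 seconds
In hours: 77818 / 3600 ≈ 21.6
In days: 77818 / 86400 ≈ 0.90


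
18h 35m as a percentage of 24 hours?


Total minutes: 18×60 + 35 = 1115
Day = 24×60 = 1440 minutes
Fraction = 1115/1440 ≈ 0.7743
As a percentage: 1115/1440 × 100 ≈ 77.43%

0.7743 (77.43%)


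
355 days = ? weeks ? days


Weeks: 355 ÷ 7 = 50 remainder 5

50 weeks 5 days


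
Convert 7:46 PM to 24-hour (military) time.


19:46

Input: 7:46 PM
PM: 7 + 12 = 19


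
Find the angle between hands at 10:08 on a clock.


Hour hand = 10×30 + 8×0.5 = 304.0°
Minute hand = 8×6 = 48°
Difference = |304.0 - 48| = 256.0°
Since > 180°: 360 - 256.0 = 104.0°

104.0°


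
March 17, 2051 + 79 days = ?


June 4, 2051

Start: March 17, 2051
Add 79 days
March 17 → April 1: 31 - 17 + 1 = 15 days (79 - 15 = 64 left)
April 1 → May 1: 30 - 1 + 1 = 30 days (64 - 30 = 34 left)
May 1 → June 1: 31 - 1 + 1 = 31 days (34 - 31 = 3 left)
June 1 + 3 = June 4, 2051


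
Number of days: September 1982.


Month: September (month 9)
September has 30 days

30 days


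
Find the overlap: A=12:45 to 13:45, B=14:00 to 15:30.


0 minutes

Meeting A: 765-825 (in minutes from midnight)
Meeting B: 840-930
Overlap start = max(765, 840) = 840
Overlap end = min(825, 930) = 825
Overlap = max(0, 825 - 840) = 0 min


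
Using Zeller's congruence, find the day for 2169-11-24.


Zeller's congruence:
q=24, m=11, k=69, j=21
h = (24 + ⌊13×12/5⌋ + 69 + ⌊69/4⌋ + ⌊21/4⌋ - 2×21) mod 7
= (24 + 31 + 69 + 17 + 5 - 42) mod 7
= 104 mod 7 = 6
h=6 → Friday

Friday


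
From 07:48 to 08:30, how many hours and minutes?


0h 42m

End time in minutes: 8×60 + 30 = 510
Start time in minutes: 7×60 + 48 = 468
Difference = 510 - 468 = 42 minutes
= 0 hours 42 minutes


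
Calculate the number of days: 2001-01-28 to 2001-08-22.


From January 28, 2001 to August 22, 2001
Rest of January 2001: 31 - 28 = 3
Full months: February 2001 28, March 31, April 30, May 31, June 30, July 31
Days into August 2001: 22
Total = 3 + 28 + 31 + 30 + 31 + 30 + 31 + 22 = 206 days

206 days


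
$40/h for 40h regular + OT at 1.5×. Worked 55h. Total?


Regular: 40h × $40 = $1600.00
Overtime: 55 - 40 = 15h
OT pay: 15h × $40 × 1.5 = $900.00
Total = $1600.00 + $900.00 = $2500.00

$2500.00


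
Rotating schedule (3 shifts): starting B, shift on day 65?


Shift C

Shifts: A, B, C
Start: B (index 1)
Day 65: (1 + 65 - 1) mod 3
= 65 mod 3
= 2
Index 2 → shift C


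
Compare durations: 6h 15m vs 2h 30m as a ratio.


5:2 (2.50)

Duration 1: 375 minutes
Duration 2: 150 minutes
Ratio = 375:150
GCD = 75
Simplified = 5:2
As a decimal: 5/2 = 2.50


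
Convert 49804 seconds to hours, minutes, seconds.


Hours: 49804 ÷ 3600 = 13 remainder 3004
Minutes: 3004 ÷ 60 = 50 remainder 4
Seconds: 4

13h 50m 4s


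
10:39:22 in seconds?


38362 seconds

Hours: 10 × 3600 = 36000
Minutes: 39 × 60 = 2340
Seconds: 22
Total = 36000 + 2340 + 22 = 38362


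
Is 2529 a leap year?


No

Rules: divisible by 4 AND (not by 100 OR by 400)
2529 ÷ 4 = 632 remainder 1 → not divisible by 4
Not divisible by 4 → not a leap year


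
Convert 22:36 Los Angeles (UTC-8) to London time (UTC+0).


Time difference = UTC+0 - UTC-8 = +8 hours
New hour = (22 + 8) mod 24
= 30 mod 24 = 6
Minutes unchanged → 06:36; 30 ≥ 24 → next day

06:36 (next day)


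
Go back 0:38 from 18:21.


17:43

Start: 1101 minutes from midnight
Subtract: 38 minutes
Remaining: 1101 - 38 = 1063
Hours: 17, Minutes: 43


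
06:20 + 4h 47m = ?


11:07

Start: 380 minutes from midnight
Add: 287 minutes
Total: 667 minutes
Hours: 667 ÷ 60 = 11 remainder 7


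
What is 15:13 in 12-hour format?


Hour: 15
15 - 12 = 3 → PM

3:13 PM


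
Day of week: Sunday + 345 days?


Start: Sunday (index 6)
(6 + 345) mod 7
= 351 mod 7
= 1
Index 1 → Tuesday

Tuesday


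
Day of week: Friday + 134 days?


Saturday

Start: Friday (index 4)
(4 + 134) mod 7
= 138 mod 7
= 5
Index 5 → Saturday


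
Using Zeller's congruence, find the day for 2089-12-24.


Zeller's congruence:
q=24, m=12, k=89, j=20
h = (24 + ⌊13×13/5⌋ + 89 + ⌊89/4⌋ + ⌊20/4⌋ - 2×20) mod 7
= (24 + 33 + 89 + 22 + 5 - 40) mod 7
= 133 mod 7 = 0
h=0 → Saturday

Saturday


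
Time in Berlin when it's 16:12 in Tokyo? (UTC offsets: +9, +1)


Time difference = UTC+1 - UTC+9 = -8 hours
New hour = (16 -8) mod 24
= 8 mod 24 = 8
Minutes unchanged → 08:12

08:12


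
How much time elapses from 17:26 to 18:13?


End time in minutes: 18×60 + 13 = 1093
Start time in minutes: 17×60 + 26 = 1046
Difference = 1093 - 1046 = 47 minutes
= 0 hours 47 minutes

0h 47m


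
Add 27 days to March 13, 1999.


April 9, 1999

Start: March 13, 1999
Add 27 days
March 13 → April 1: 31 - 13 + 1 = 19 days (27 - 19 = 8 left)
April 1 + 8 = April 9, 1999


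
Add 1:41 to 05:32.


Start: 332 minutes from midnight
Add: 101 minutes
Total: 433 minutes
Hours: 433 ÷ 60 = 7 remainder 13

07:13


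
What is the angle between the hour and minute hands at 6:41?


45.5°

Hour hand = 6×30 + 41×0.5 = 200.5°
Minute hand = 41×6 = 246°
Difference = |200.5 - 246| = 45.5°


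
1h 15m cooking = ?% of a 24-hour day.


Time: 75 minutes
Day: 1440 minutes
Percentage = (75/1440) × 100 ≈ 5.2%

5.2%


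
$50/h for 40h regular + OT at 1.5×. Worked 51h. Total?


$2825.00

Regular: 40h × $50 = $2000.00
Overtime: 51 - 40 = 11h
OT pay: 11h × $50 × 1.5 = $825.00
Total = $2000.00 + $825.00 = $2825.00


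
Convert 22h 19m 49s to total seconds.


Hours: 22 × 3600 = 79200
Minutes: 19 × 60 = 1140
Seconds: 49
Total = 79200 + 1140 + 49 = 80389

80389 seconds


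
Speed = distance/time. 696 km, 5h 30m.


126.5 km/h

Distance: 696 km
Time: 5h 30m = 330 min = 330/60 = 11/2 hours
Speed = 696 ÷ (11/2) = 696 × 2 / 11 = 1392/11 ≈ 126.5 km/h


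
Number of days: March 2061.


Month: March (month 3)
March has 31 days

31 days


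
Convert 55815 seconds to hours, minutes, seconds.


Hours: 55815 ÷ 3600 = 15 remainder 1815
Minutes: 1815 ÷ 60 = 30 remainder 15
Seconds: 15

15h 30m 15s


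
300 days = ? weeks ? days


42 weeks 6 days

Weeks: 300 ÷ 7 = 42 remainder 6


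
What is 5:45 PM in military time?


17:45

Input: 5:45 PM
PM: 5 + 12 = 17


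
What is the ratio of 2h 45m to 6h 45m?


11:27 (0.41)

Duration 1: 165 minutes
Duration 2: 405 minutes
Ratio = 165:405
GCD = 15
Simplified = 11:27
As a decimal: 11/27 ≈ 0.41


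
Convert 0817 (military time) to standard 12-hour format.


Hour: 8
8 < 12 → AM

8:17 AM


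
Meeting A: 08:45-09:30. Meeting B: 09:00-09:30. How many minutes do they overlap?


30 minutes

Meeting A: 525-570 (in minutes from midnight)
Meeting B: 540-570
Overlap start = max(525, 540) = 540
Overlap end = min(570, 570) = 570
Overlap = max(0, 570 - 540) = 30 min


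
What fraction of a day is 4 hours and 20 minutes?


0.1806 (18.06%)

Total minutes: 4×60 + 20 = 260
Day = 24×60 = 1440 minutes
Fraction = 260/1440 ≈ 0.1806
As a percentage: 260/1440 × 100 ≈ 18.06%


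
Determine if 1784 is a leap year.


Yes

Rules: divisible by 4 AND (not by 100 OR by 400)
1784 ÷ 4 = 446 exactly → divisible by 4
1784 ÷ 100 = 17 remainder 84 → not divisible by 100
Divisible by 4 but not by 100 → leap year


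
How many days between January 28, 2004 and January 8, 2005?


346 days

From January 28, 2004 to January 8, 2005
Rest of January 2004: 31 - 28 = 3
Full months: February 2004 29, March 31, April 30, May 31, June 30, July 31, August 31, September 30, October 31, November 30, December 31
Days into January 2005: 8
Total = 3 + 29 + 31 + 30 + 31 + 30 + 31 + 31 + 30 + 31 + 30 + 31 + 8 = 346 days


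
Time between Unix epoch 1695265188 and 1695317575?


Difference = 1695317575 - 1695265188 = 52387 seconds
In hours: 52387 / 3600 ≈ 14.6
In days: 52387 / 86400 ≈ 0.61

52387 seconds (14.6 hours / 0.61 days)


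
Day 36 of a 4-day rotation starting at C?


Shifts: A, B, C, D
Start: C (index 2)
Day 36: (2 + 36 - 1) mod 4
= 37 mod 4
= 1
Index 1 → shift B

Shift B


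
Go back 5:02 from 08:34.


03:32

Start: 514 minutes from midnight
Subtract: 302 minutes
Remaining: 514 - 302 = 212
Hours: 3, Minutes: 32


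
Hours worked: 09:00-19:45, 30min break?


Total time = (19×60+45) - (9×60+0)
= 1185 - 540 = 645 min
Minus break: 645 - 30 = 615 min
= 10h 15m

10h 15m (615 minutes)


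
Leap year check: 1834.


Rules: divisible by 4 AND (not by 100 OR by 400)
1834 ÷ 4 = 458 remainder 2 → not divisible by 4
Not divisible by 4 → not a leap year

No


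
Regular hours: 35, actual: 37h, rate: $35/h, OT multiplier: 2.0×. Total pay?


Regular: 35h × $35 = $1225.00
Overtime: 37 - 35 = 2h
OT pay: 2h × $35 × 2.0 = $140.00
Total = $1225.00 + $140.00 = $1365.00

$1365.00


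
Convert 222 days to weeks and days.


Weeks: 222 ÷ 7 = 31 remainder 5

31 weeks 5 days


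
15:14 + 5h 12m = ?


Start: 914 minutes from midnight
Add: 312 minutes
Total: 1226 minutes
Hours: 1226 ÷ 60 = 20 remainder 26

20:26


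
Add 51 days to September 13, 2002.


November 3, 2002

Start: September 13, 2002
Add 51 days
September 13 → October 1: 30 - 13 + 1 = 18 days (51 - 18 = 33 left)
October 1 → November 1: 31 - 1 + 1 = 31 days (33 - 31 = 2 left)
November 1 + 2 = November 3, 2002


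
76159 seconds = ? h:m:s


Hours: 76159 ÷ 3600 = 21 remainder 559
Minutes: 559 ÷ 60 = 9 remainder 19
Seconds: 19

21h 9m 19s


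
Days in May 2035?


Month: May (month 5)
May has 31 days

31 days


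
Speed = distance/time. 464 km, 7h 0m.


66.3 km/h

Distance: 464 km
Time: 7 hours
Speed = 464 / 7 ≈ 66.3 km/h


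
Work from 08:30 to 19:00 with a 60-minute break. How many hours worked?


9h 30m (570 minutes)

Total time = (19×60+0) - (8×60+30)
= 1140 - 510 = 630 min
Minus break: 630 - 60 = 570 min
= 9h 30m


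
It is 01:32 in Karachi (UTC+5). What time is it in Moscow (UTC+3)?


Time difference = UTC+3 - UTC+5 = -2 hours
New hour = (1 -2) mod 24
= -1 mod 24 = 23
Minutes unchanged → 23:32; -1 < 0 → previous day

23:32 (previous day)


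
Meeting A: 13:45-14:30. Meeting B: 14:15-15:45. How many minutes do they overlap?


Meeting A: 825-870 (in minutes from midnight)
Meeting B: 855-945
Overlap start = max(825, 855) = 855
Overlap end = min(870, 945) = 870
Overlap = max(0, 870 - 855) = 15 min

15 minutes


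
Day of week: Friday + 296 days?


Start: Friday (index 4)
(4 + 296) mod 7
= 300 mod 7
= 6
Index 6 → Sunday

Sunday


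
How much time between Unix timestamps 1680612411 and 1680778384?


Difference = 1680778384 - 1680612411 = 165973 seconds
In hours: 165973 / 3600 ≈ 46.1
In days: 165973 / 86400 ≈ 1.92

165973 seconds (46.1 hours / 1.92 days)


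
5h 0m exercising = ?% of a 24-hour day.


20.8%

Time: 300 minutes
Day: 1440 minutes
Percentage = (300/1440) × 100 ≈ 20.8%


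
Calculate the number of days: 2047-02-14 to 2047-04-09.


54 days

From February 14, 2047 to April 9, 2047
Rest of February 2047: 28 - 14 = 14
Full months: March 31
Days into April 2047: 9
Total = 14 + 31 + 9 = 54 days


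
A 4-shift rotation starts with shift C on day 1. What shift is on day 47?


Shifts: A, B, C, D
Start: C (index 2)
Day 47: (2 + 47 - 1) mod 4
= 48 mod 4
= 0
Index 0 → shift A

Shift A


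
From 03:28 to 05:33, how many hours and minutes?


End time in minutes: 5×60 + 33 = 333
Start time in minutes: 3×60 + 28 = 208
Difference = 333 - 208 = 125 minutes
= 2 hours 5 minutes

2h 5m


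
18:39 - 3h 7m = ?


15:32

Start: 1119 minutes from midnight
Subtract: 187 minutes
Remaining: 1119 - 187 = 932
Hours: 15, Minutes: 32


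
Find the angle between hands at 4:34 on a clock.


67.0°

Hour hand = 4×30 + 34×0.5 = 137.0°
Minute hand = 34×6 = 204°
Difference = |137.0 - 204| = 67.0°


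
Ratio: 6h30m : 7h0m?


13:14 (0.93)

Duration 1: 390 minutes
Duration 2: 420 minutes
Ratio = 390:420
GCD = 30
Simplified = 13:14
As a decimal: 13/14 ≈ 0.93


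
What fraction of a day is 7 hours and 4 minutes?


Total minutes: 7×60 + 4 = 424
Day = 24×60 = 1440 minutes
Fraction = 424/1440 ≈ 0.2944
As a percentage: 424/1440 × 100 ≈ 29.44%

0.2944 (29.44%)


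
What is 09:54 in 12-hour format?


9:54 AM

Hour: 9
9 < 12 → AM


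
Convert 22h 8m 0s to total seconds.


Hours: 22 × 3600 = 79200
Minutes: 8 × 60 = 480
Seconds: 0
Total = 79200 + 480 + 0 = 79680

79680 seconds


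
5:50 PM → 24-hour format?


Input: 5:50 PM
PM: 5 + 12 = 17

17:50


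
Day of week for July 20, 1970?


Zeller's congruence:
q=20, m=7, k=70, j=19
h = (20 + ⌊13×8/5⌋ + 70 + ⌊70/4⌋ + ⌊19/4⌋ - 2×19) mod 7
= (20 + 20 + 70 + 17 + 4 - 38) mod 7
= 93 mod 7 = 2
h=2 → Monday

Monday


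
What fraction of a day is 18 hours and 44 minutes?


0.7806 (78.06%)

Total minutes: 18×60 + 44 = 1124
Day = 24×60 = 1440 minutes
Fraction = 1124/1440 ≈ 0.7806
As a percentage: 1124/1440 × 100 ≈ 78.06%


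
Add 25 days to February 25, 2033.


March 22, 2033

Start: February 25, 2033
Add 25 days
February 25 → March 1: 28 - 25 + 1 = 4 days (25 - 4 = 21 left)
March 1 + 21 = March 22, 2033


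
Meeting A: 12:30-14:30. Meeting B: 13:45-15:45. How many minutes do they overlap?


45 minutes

Meeting A: 750-870 (in minutes from midnight)
Meeting B: 825-945
Overlap start = max(750, 825) = 825
Overlap end = min(870, 945) = 870
Overlap = max(0, 870 - 825) = 45 min


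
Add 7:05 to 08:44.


15:49

Start: 524 minutes from midnight
Add: 425 minutes
Total: 949 minutes
Hours: 949 ÷ 60 = 15 remainder 49


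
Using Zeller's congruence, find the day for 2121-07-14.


Monday

Zeller's congruence:
q=14, m=7, k=21, j=21
h = (14 + ⌊13×8/5⌋ + 21 + ⌊21/4⌋ + ⌊21/4⌋ - 2×21) mod 7
= (14 + 20 + 21 + 5 + 5 - 42) mod 7
= 23 mod 7 = 2
h=2 → Monday


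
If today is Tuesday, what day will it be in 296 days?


Start: Tuesday (index 1)
(1 + 296) mod 7
= 297 mod 7
= 3
Index 3 → Thursday

Thursday


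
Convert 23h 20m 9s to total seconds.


Hours: 23 × 3600 = 82800
Minutes: 20 × 60 = 1200
Seconds: 9
Total = 82800 + 1200 + 9 = 84009

84009 seconds


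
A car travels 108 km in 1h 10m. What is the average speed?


Distance: 108 km
Time: 1h 10m = 70 min = 70/60 = 7/6 hours
Speed = 108 ÷ (7/6) = 108 × 6 / 7 = 648/7 ≈ 92.6 km/h

92.6 km/h


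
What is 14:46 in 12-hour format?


2:46 PM

Hour: 14
14 - 12 = 2 → PM


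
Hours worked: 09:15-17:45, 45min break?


7h 45m (465 minutes)

Total time = (17×60+45) - (9×60+15)
= 1065 - 555 = 510 min
Minus break: 510 - 45 = 465 min
= 7h 45m


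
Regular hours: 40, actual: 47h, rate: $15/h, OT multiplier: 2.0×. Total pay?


Regular: 40h × $15 = $600.00
Overtime: 47 - 40 = 7h
OT pay: 7h × $15 × 2.0 = $210.00
Total = $600.00 + $210.00 = $810.00

$810.00


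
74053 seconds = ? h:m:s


20h 34m 13s

Hours: 74053 ÷ 3600 = 20 remainder 2053
Minutes: 2053 ÷ 60 = 34 remainder 13
Seconds: 13


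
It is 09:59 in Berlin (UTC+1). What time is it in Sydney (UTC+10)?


Time difference = UTC+10 - UTC+1 = +9 hours
New hour = (9 + 9) mod 24
= 18 mod 24 = 18
Minutes unchanged → 18:59

18:59


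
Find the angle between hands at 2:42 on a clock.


Hour hand = 2×30 + 42×0.5 = 81.0°
Minute hand = 42×6 = 252°
Difference = |81.0 - 252| = 171.0°

171.0°


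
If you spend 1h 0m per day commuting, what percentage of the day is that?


4.2%

Time: 60 minutes
Day: 1440 minutes
Percentage = (60/1440) × 100 ≈ 4.2%


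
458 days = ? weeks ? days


65 weeks 3 days

Weeks: 458 ÷ 7 = 65 remainder 3


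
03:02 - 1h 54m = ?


01:08

Start: 182 minutes from midnight
Subtract: 114 minutes
Remaining: 182 - 114 = 68
Hours: 1, Minutes: 8


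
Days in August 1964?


Month: August (month 8)
August has 31 days

31 days


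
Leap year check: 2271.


Rules: divisible by 4 AND (not by 100 OR by 400)
2271 ÷ 4 = 567 remainder 3 → not divisible by 4
Not divisible by 4 → not a leap year

No


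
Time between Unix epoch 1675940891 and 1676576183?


Difference = 1676576183 - 1675940891 = 635292 seconds
In hours: 635292 / 3600 ≈ 176.5
In days: 635292 / 86400 ≈ 7.35

635292 seconds (176.5 hours / 7.35 days)


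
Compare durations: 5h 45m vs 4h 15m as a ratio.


Duration 1: 345 minutes
Duration 2: 255 minutes
Ratio = 345:255
GCD = 15
Simplified = 23:17
As a decimal: 23/17 ≈ 1.35

23:17 (1.35)


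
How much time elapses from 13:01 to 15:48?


End time in minutes: 15×60 + 48 = 948
Start time in minutes: 13×60 + 1 = 781
Difference = 948 - 781 = 167 minutes
= 2 hours 47 minutes

2h 47m


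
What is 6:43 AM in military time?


06:43

Input: 6:43 AM
AM hour stays: 6


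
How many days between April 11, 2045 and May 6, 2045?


25 days

From April 11, 2045 to May 6, 2045
Rest of April 2045: 30 - 11 = 19
Days into May 2045: 6
Total = 19 + 6 = 25 days


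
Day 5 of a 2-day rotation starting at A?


Shifts: A, B
Start: A (index 0)
Day 5: (0 + 5 - 1) mod 2
= 4 mod 2
= 0
Index 0 → shift A

Shift A


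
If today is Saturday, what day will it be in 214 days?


Wednesday

Start: Saturday (index 5)
(5 + 214) mod 7
= 219 mod 7
= 2
Index 2 → Wednesday


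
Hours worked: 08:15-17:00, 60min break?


7h 45m (465 minutes)

Total time = (17×60+0) - (8×60+15)
= 1020 - 495 = 525 min
Minus break: 525 - 60 = 465 min
= 7h 45m


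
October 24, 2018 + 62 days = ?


Start: October 24, 2018
Add 62 days
October 24 → November 1: 31 - 24 + 1 = 8 days (62 - 8 = 54 left)
November 1 → December 1: 30 - 1 + 1 = 30 days (54 - 30 = 24 left)
December 1 + 24 = December 25, 2018

December 25, 2018


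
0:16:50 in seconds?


Hours: 0 × 3600 = 0
Minutes: 16 × 60 = 960
Seconds: 50
Total = 0 + 960 + 50 = 1010

1010 seconds


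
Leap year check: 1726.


Rules: divisible by 4 AND (not by 100 OR by 400)
1726 ÷ 4 = 431 remainder 2 → not divisible by 4
Not divisible by 4 → not a leap year

No


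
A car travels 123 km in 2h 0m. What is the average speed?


Distance: 123 km
Time: 2 hours
Speed = 123 / 2 = 61.5 km/h

61.5 km/h


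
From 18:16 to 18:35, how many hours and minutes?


0h 19m

End time in minutes: 18×60 + 35 = 1115
Start time in minutes: 18×60 + 16 = 1096
Difference = 1115 - 1096 = 19 minutes
= 0 hours 19 minutes


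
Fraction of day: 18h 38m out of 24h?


Total minutes: 18×60 + 38 = 1118
Day = 24×60 = 1440 minutes
Fraction = 1118/1440 ≈ 0.7764
As a percentage: 1118/1440 × 100 ≈ 77.64%

0.7764 (77.64%)


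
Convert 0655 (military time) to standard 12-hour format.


Hour: 6
6 < 12 → AM

6:55 AM


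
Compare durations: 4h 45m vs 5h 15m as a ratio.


19:21 (0.90)

Duration 1: 285 minutes
Duration 2: 315 minutes
Ratio = 285:315
GCD = 15
Simplified = 19:21
As a decimal: 19/21 ≈ 0.90


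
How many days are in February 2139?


Month: February (month 2)
February: 28 or 29 (leap year)
2139 leap year? No

28 days


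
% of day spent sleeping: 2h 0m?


Time: 120 minutes
Day: 1440 minutes
Percentage = (120/1440) × 100 ≈ 8.3%

8.3%


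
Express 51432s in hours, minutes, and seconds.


Hours: 51432 ÷ 3600 = 14 remainder 1032
Minutes: 1032 ÷ 60 = 17 remainder 12
Seconds: 12

14h 17m 12s


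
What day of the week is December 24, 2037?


Thursday

Zeller's congruence:
q=24, m=12, k=37, j=20
h = (24 + ⌊13×13/5⌋ + 37 + ⌊37/4⌋ + ⌊20/4⌋ - 2×20) mod 7
= (24 + 33 + 37 + 9 + 5 - 40) mod 7
= 68 mod 7 = 5
h=5 → Thursday


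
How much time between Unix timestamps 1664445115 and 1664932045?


Difference = 1664932045 - 1664445115 = 486930 seconds
In hours: 486930 / 3600 ≈ 135.3
In days: 486930 / 86400 ≈ 5.64

486930 seconds (135.3 hours / 5.64 days)


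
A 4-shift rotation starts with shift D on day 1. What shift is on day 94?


Shifts: A, B, C, D
Start: D (index 3)
Day 94: (3 + 94 - 1) mod 4
= 96 mod 4
= 0
Index 0 → shift A

Shift A


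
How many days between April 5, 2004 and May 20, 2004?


45 days

From April 5, 2004 to May 20, 2004
Rest of April 2004: 30 - 5 = 25
Days into May 2004: 20
Total = 25 + 20 = 45 days


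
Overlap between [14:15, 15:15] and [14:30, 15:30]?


45 minutes

Meeting A: 855-915 (in minutes from midnight)
Meeting B: 870-930
Overlap start = max(855, 870) = 870
Overlap end = min(915, 930) = 915
Overlap = max(0, 915 - 870) = 45 min


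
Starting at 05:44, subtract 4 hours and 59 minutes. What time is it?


00:45

Start: 344 minutes from midnight
Subtract: 299 minutes
Remaining: 344 - 299 = 45
Hours: 0, Minutes: 45


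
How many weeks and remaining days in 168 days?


24 weeks 0 days

Weeks: 168 ÷ 7 = 24 remainder 0


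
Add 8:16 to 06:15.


14:31

Start: 375 minutes from midnight
Add: 496 minutes
Total: 871 minutes
Hours: 871 ÷ 60 = 14 remainder 31


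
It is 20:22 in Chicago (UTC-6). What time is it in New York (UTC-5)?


Time difference = UTC-5 - UTC-6 = +1 hours
New hour = (20 + 1) mod 24
= 21 mod 24 = 21
Minutes unchanged → 21:22

21:22


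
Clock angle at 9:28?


Hour hand = 9×30 + 28×0.5 = 284.0°
Minute hand = 28×6 = 168°
Difference = |284.0 - 168| = 116.0°

116.0°


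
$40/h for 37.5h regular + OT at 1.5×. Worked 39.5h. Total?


Regular: 37.5h × $40 = $1500.00
Overtime: 39.5 - 37.5 = 2.0h
OT pay: 2.0h × $40 × 1.5 = $120.00
Total = $1500.00 + $120.00 = $1620.00

$1620.00


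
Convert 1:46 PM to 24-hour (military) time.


Input: 1:46 PM
PM: 1 + 12 = 13

13:46


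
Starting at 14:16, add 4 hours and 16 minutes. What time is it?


Start: 856 minutes from midnight
Add: 256 minutes
Total: 1112 minutes
Hours: 1112 ÷ 60 = 18 remainder 32

18:32


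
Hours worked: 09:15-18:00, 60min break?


Total time = (18×60+0) - (9×60+15)
= 1080 - 555 = 525 min
Minus break: 525 - 60 = 465 min
= 7h 45m

7h 45m (465 minutes)


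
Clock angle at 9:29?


110.5°

Hour hand = 9×30 + 29×0.5 = 284.5°
Minute hand = 29×6 = 174°
Difference = |284.5 - 174| = 110.5°


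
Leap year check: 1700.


Rules: divisible by 4 AND (not by 100 OR by 400)
1700 ÷ 4 = 425 exactly → divisible by 4
1700 ÷ 100 = 17 exactly → divisible by 100
1700 ÷ 400 = 4 remainder 100 → not divisible by 400
Divisible by 100 but not by 400 → not a leap year

No


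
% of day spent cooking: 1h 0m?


4.2%

Time: 60 minutes
Day: 1440 minutes
Percentage = (60/1440) × 100 ≈ 4.2%


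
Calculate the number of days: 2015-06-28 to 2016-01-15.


From June 28, 2015 to January 15, 2016
Rest of June 2015: 30 - 28 = 2
Full months: July 31, August 31, September 30, October 31, November 30, December 31
Days into January 2016: 15
Total = 2 + 31 + 31 + 30 + 31 + 30 + 31 + 15 = 201 days

201 days


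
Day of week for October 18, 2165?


Zeller's congruence:
q=18, m=10, k=65, j=21
h = (18 + ⌊13×11/5⌋ + 65 + ⌊65/4⌋ + ⌊21/4⌋ - 2×21) mod 7
= (18 + 28 + 65 + 16 + 5 - 42) mod 7
= 90 mod 7 = 6
h=6 → Friday

Friday


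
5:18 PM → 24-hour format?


Input: 5:18 PM
PM: 5 + 12 = 17

17:18


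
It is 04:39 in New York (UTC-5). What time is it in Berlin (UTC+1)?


10:39

Time difference = UTC+1 - UTC-5 = +6 hours
New hour = (4 + 6) mod 24
= 10 mod 24 = 10
Minutes unchanged → 10:39


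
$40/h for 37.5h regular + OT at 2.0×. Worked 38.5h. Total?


Regular: 37.5h × $40 = $1500.00
Overtime: 38.5 - 37.5 = 1.0h
OT pay: 1.0h × $40 × 2.0 = $80.00
Total = $1500.00 + $80.00 = $1580.00

$1580.00


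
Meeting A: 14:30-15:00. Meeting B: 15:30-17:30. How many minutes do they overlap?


0 minutes

Meeting A: 870-900 (in minutes from midnight)
Meeting B: 930-1050
Overlap start = max(870, 930) = 930
Overlap end = min(900, 1050) = 900
Overlap = max(0, 900 - 930) = 0 min


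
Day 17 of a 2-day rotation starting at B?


Shifts: A, B
Start: B (index 1)
Day 17: (1 + 17 - 1) mod 2
= 17 mod 2
= 1
Index 1 → shift B

Shift B


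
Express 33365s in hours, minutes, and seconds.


9h 16m 5s

Hours: 33365 ÷ 3600 = 9 remainder 965
Minutes: 965 ÷ 60 = 16 remainder 5
Seconds: 5


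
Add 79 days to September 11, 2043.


November 29, 2043

Start: September 11, 2043
Add 79 days
September 11 → October 1: 30 - 11 + 1 = 20 days (79 - 20 = 59 left)
October 1 → November 1: 31 - 1 + 1 = 31 days (59 - 31 = 28 left)
November 1 + 28 = November 29, 2043


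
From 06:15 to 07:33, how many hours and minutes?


End time in minutes: 7×60 + 33 = 453
Start time in minutes: 6×60 + 15 = 375
Difference = 453 - 375 = 78 minutes
= 1 hours 18 minutes

1h 18m


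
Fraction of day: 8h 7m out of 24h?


0.3382 (33.82%)

Total minutes: 8×60 + 7 = 487
Day = 24×60 = 1440 minutes
Fraction = 487/1440 ≈ 0.3382
As a percentage: 487/1440 × 100 ≈ 33.82%


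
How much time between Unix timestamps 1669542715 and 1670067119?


Difference = 1670067119 - 1669542715 = 524404 seconds
In hours: 524404 / 3600 ≈ 145.7
In days: 524404 / 86400 ≈ 6.07

524404 seconds (145.7 hours / 6.07 days)


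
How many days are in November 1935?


30 days

Month: November (month 11)
November has 30 days


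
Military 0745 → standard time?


7:45 AM

Hour: 7
7 < 12 → AM


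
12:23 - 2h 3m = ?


Start: 743 minutes from midnight
Subtract: 123 minutes
Remaining: 743 - 123 = 620
Hours: 10, Minutes: 20

10:20


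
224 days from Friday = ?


Start: Friday (index 4)
(4 + 224) mod 7
= 228 mod 7
= 4
Index 4 → Friday

Friday


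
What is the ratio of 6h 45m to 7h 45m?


Duration 1: 405 minutes
Duration 2: 465 minutes
Ratio = 405:465
GCD = 15
Simplified = 27:31
As a decimal: 27/31 ≈ 0.87

27:31 (0.87)


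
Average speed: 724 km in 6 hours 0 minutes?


120.7 km/h

Distance: 724 km
Time: 6 hours
Speed = 724 / 6 ≈ 120.7 km/h


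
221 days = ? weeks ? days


Weeks: 221 ÷ 7 = 31 remainder 4

31 weeks 4 days


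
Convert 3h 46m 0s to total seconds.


Hours: 3 × 3600 = 10800
Minutes: 46 × 60 = 2760
Seconds: 0
Total = 10800 + 2760 + 0 = 13560

13560 seconds


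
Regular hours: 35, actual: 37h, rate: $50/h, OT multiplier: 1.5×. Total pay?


$1900.00

Regular: 35h × $50 = $1750.00
Overtime: 37 - 35 = 2h
OT pay: 2h × $50 × 1.5 = $150.00
Total = $1750.00 + $150.00 = $1900.00


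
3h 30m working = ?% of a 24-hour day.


Time: 210 minutes
Day: 1440 minutes
Percentage = (210/1440) × 100 ≈ 14.6%

14.6%


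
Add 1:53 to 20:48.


22:41

Start: 1248 minutes from midnight
Add: 113 minutes
Total: 1361 minutes
Hours: 1361 ÷ 60 = 22 remainder 41


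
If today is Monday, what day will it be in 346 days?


Start: Monday (index 0)
(0 + 346) mod 7
= 346 mod 7
= 3
Index 3 → Thursday

Thursday


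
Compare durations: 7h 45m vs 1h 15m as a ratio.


31:5 (6.20)

Duration 1: 465 minutes
Duration 2: 75 minutes
Ratio = 465:75
GCD = 15
Simplified = 31:5
As a decimal: 31/5 = 6.20


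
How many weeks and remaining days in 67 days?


Weeks: 67 ÷ 7 = 9 remainder 4

9 weeks 4 days


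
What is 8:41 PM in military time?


Input: 8:41 PM
PM: 8 + 12 = 20

20:41


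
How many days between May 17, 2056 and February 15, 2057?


From May 17, 2056 to February 15, 2057
Rest of May 2056: 31 - 17 = 14
Full months: June 30, July 31, August 31, September 30, October 31, November 30, December 31, January 31
Days into February 2057: 15
Total = 14 + 30 + 31 + 31 + 30 + 31 + 30 + 31 + 31 + 15 = 274 days

274 days


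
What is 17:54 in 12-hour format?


5:54 PM

Hour: 17
17 - 12 = 5 → PM


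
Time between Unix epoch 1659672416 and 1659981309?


308893 seconds (85.8 hours / 3.58 days)

Difference = 1659981309 - 1659672416 = 308893 seconds
In hours: 308893 / 3600 ≈ 85.8
In days: 308893 / 86400 ≈ 3.58


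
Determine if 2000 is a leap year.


Rules: divisible by 4 AND (not by 100 OR by 400)
2000 ÷ 4 = 500 exactly → divisible by 4
2000 ÷ 100 = 20 exactly → divisible by 100
2000 ÷ 400 = 5 exactly → divisible by 400
Divisible by 400 → leap year

Yes


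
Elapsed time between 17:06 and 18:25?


1h 19m

End time in minutes: 18×60 + 25 = 1105
Start time in minutes: 17×60 + 6 = 1026
Difference = 1105 - 1026 = 79 minutes
= 1 hours 19 minutes


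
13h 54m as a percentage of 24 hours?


0.5792 (57.92%)

Total minutes: 13×60 + 54 = 834
Day = 24×60 = 1440 minutes
Fraction = 834/1440 ≈ 0.5792
As a percentage: 834/1440 × 100 ≈ 57.92%


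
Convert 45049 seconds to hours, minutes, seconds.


Hours: 45049 ÷ 3600 = 12 remainder 1849
Minutes: 1849 ÷ 60 = 30 remainder 49
Seconds: 49

12h 30m 49s


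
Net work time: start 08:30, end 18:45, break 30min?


Total time = (18×60+45) - (8×60+30)
= 1125 - 510 = 615 min
Minus break: 615 - 30 = 585 min
= 9h 45m

9h 45m (585 minutes)


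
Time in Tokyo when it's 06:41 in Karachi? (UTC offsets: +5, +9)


Time difference = UTC+9 - UTC+5 = +4 hours
New hour = (6 + 4) mod 24
= 10 mod 24 = 10
Minutes unchanged → 10:41

10:41


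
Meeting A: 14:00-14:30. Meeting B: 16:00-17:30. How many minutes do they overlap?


Meeting A: 840-870 (in minutes from midnight)
Meeting B: 960-1050
Overlap start = max(840, 960) = 960
Overlap end = min(870, 1050) = 870
Overlap = max(0, 870 - 960) = 0 min

0 minutes


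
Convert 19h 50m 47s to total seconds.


71447 seconds

Hours: 19 × 3600 = 68400
Minutes: 50 × 60 = 3000
Seconds: 47
Total = 68400 + 3000 + 47 = 71447


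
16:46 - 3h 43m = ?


Start: 1006 minutes from midnight
Subtract: 223 minutes
Remaining: 1006 - 223 = 783
Hours: 13, Minutes: 3

13:03


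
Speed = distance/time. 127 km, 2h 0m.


63.5 km/h

Distance: 127 km
Time: 2 hours
Speed = 127 / 2 = 63.5 km/h


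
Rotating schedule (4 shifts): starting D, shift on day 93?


Shift D

Shifts: A, B, C, D
Start: D (index 3)
Day 93: (3 + 93 - 1) mod 4
= 95 mod 4
= 3
Index 3 → shift D


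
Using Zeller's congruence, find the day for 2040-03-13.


Tuesday

Zeller's congruence:
q=13, m=3, k=40, j=20
h = (13 + ⌊13×4/5⌋ + 40 + ⌊40/4⌋ + ⌊20/4⌋ - 2×20) mod 7
= (13 + 10 + 40 + 10 + 5 - 40) mod 7
= 38 mod 7 = 3
h=3 → Tuesday


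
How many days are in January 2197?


Month: January (month 1)
January has 31 days

31 days


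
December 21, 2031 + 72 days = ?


March 2, 2032

Start: December 21, 2031
Add 72 days
December 21 → January 1: 31 - 21 + 1 = 11 days (72 - 11 = 61 left)
January 1 → February 1: 31 - 1 + 1 = 31 days (61 - 31 = 30 left)
February 1 → March 1: 29 - 1 + 1 = 29 days (30 - 29 = 1 left)
March 1 + 1 = March 2, 2032
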